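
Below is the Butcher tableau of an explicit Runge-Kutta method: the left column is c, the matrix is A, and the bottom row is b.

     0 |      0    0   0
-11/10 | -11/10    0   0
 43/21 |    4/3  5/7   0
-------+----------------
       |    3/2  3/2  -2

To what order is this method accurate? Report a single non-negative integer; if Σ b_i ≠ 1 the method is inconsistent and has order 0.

b = (3/2, 3/2, -2)
c = (0, -11/10, 43/21)
Ac = (0, 0, -11/14)
Σ b_i: 3/2·1 + 3/2·1 + (-2)·1 = 1 ✓
b·c: 3/2·(-11/10) + (-2)·43/21 = -2413/420 ≠ 1/2 ⇒ order 1.

1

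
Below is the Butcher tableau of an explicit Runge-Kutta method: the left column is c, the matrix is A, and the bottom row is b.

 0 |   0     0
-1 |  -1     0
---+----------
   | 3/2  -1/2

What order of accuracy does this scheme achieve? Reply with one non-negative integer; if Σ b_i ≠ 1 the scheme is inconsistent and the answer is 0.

b = (3/2, -1/2)
c = (0, -1)
Σ b_i: 3/2·1 + (-1/2)·1 = 1 ✓
b·c: (-1/2)·(-1) = 1/2 ✓; 2 stages ⇒ order 2.

2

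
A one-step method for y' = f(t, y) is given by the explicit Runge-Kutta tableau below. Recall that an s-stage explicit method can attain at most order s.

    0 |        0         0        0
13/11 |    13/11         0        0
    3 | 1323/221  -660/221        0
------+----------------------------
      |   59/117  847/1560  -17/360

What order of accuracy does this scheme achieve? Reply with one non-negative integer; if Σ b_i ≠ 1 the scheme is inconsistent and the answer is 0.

3

b = (59/117, 847/1560, -17/360)
c = (0, 13/11, 3)
Ac = (0, 0, -60/17)
Σ b_i: 59/117·1 + 847/1560·1 + (-17/360)·1 = 1 ✓
b·c: 847/1560·13/11 + (-17/360)·3 = 1/2 ✓
b·c²: 847/1560·169/121 + (-17/360)·9 = 1/3 ✓
b·Ac: (-17/360)·(-60/17) = 1/6 ✓; 3 stages ⇒ order 3.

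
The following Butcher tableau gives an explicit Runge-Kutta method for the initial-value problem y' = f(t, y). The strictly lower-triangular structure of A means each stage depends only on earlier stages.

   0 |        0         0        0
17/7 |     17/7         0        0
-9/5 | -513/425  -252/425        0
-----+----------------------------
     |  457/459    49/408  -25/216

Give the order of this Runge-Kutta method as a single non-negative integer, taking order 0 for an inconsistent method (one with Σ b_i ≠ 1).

b = (457/459, 49/408, -25/216)
c = (0, 17/7, -9/5)
Ac = (0, 0, -36/25)
Σ b_i: 457/459·1 + 49/408·1 + (-25/216)·1 = 1 ✓
b·c: 49/408·17/7 + (-25/216)·(-9/5) = 1/2 ✓
b·c²: 49/408·289/49 + (-25/216)·81/25 = 1/3 ✓
b·Ac: (-25/216)·(-36/25) = 1/6 ✓; 3 stages ⇒ order 3.

3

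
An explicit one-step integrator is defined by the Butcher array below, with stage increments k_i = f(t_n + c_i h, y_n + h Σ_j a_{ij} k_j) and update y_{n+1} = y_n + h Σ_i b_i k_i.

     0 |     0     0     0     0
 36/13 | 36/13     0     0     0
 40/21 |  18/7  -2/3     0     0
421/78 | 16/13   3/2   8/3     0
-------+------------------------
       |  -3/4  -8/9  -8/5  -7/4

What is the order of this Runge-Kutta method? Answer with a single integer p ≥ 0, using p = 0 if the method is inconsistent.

0

b = (-3/4, -8/9, -8/5, -7/4)
c = (0, 36/13, 40/21, 421/78)
Ac = (0, 0, -24/13, 7562/819)
Σ b_i: (-3/4)·1 + (-8/9)·1 + (-8/5)·1 + (-7/4)·1 = -449/90 ≠ 1 ⇒ order 0.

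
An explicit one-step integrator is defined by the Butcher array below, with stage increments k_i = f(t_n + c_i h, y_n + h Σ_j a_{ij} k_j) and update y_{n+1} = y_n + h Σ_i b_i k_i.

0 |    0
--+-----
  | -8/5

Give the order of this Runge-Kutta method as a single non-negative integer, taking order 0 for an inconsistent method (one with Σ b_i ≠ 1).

b = (-8/5)
c = (0)
Σ b_i: (-8/5)·1 = -8/5 ≠ 1 ⇒ order 0.

0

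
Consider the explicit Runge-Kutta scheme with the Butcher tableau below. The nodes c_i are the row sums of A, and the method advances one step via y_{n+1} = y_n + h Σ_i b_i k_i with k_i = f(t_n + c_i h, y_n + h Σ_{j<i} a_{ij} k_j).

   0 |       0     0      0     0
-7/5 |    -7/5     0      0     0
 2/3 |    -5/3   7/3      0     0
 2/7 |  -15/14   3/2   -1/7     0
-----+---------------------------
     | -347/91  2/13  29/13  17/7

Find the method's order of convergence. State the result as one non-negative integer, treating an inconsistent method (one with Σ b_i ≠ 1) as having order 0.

1

b = (-347/91, 2/13, 29/13, 17/7)
c = (0, -7/5, 2/3, 2/7)
Ac = (0, 0, -49/15, -461/210)
Σ b_i: (-347/91)·1 + 2/13·1 + 29/13·1 + 17/7·1 = 1 ✓
b·c: 2/13·(-7/5) + 29/13·2/3 + 17/7·2/7 = 18782/9555 ≠ 1/2 ⇒ order 1.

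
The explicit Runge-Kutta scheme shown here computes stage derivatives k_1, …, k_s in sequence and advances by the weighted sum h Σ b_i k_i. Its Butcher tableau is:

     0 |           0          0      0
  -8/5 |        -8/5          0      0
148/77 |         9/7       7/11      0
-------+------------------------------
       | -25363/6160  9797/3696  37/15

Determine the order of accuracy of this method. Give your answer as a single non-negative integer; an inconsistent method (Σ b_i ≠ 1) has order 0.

2

b = (-25363/6160, 9797/3696, 37/15)
c = (0, -8/5, 148/77)
Ac = (0, 0, -56/55)
Σ b_i: (-25363/6160)·1 + 9797/3696·1 + 37/15·1 = 1 ✓
b·c: 9797/3696·(-8/5) + 37/15·148/77 = 1/2 ✓
b·c²: 9797/3696·64/25 + 37/15·21904/5929 = 2356572/148225 ≠ 1/3 ⇒ order 2.
b·Ac: 37/15·(-56/55) = -2072/825 ≠ 1/6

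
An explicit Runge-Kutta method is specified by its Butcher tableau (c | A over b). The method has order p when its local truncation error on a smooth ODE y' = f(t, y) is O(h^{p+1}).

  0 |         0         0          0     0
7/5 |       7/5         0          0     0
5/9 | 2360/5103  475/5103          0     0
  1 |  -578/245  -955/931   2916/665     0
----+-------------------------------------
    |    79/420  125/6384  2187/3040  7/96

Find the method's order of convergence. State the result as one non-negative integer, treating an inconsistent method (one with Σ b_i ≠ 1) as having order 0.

4

b = (79/420, 125/6384, 2187/3040, 7/96)
c = (0, 7/5, 5/9, 1)
Ac = (0, 0, 95/729, 1)
Σ b_i: 79/420·1 + 125/6384·1 + 2187/3040·1 + 7/96·1 = 1 ✓
b·c: 125/6384·7/5 + 2187/3040·5/9 + 7/96·1 = 1/2 ✓
b·c²: 125/6384·49/25 + 2187/3040·25/81 + 7/96·1 = 1/3 ✓
b·Ac: 2187/3040·95/729 + 7/96·1 = 1/6 ✓
b·c³: 125/6384·343/125 + 2187/3040·125/729 + 7/96·1 = 1/4 ✓
b·(c∘Ac): 2187/3040·475/6561 + 7/96·1 = 1/8 ✓
b·Ac²: 2187/3040·133/729 + 7/96·(-23/35) = 1/12 ✓
b·A²c: 7/96·4/7 = 1/24 ✓; 4 stages ⇒ order 4.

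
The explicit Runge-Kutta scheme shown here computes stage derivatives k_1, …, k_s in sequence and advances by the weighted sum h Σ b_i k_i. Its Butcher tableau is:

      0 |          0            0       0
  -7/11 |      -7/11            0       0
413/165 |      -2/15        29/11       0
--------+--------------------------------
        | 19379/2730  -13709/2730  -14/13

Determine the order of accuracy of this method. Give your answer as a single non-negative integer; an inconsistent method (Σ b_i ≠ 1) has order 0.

b = (19379/2730, -13709/2730, -14/13)
c = (0, -7/11, 413/165)
Ac = (0, 0, -203/121)
Σ b_i: 19379/2730·1 + (-13709/2730)·1 + (-14/13)·1 = 1 ✓
b·c: (-13709/2730)·(-7/11) + (-14/13)·413/165 = 1/2 ✓
b·c²: (-13709/2730)·49/121 + (-14/13)·170569/27225 = -6215377/707850 ≠ 1/3 ⇒ order 2.
b·Ac: (-14/13)·(-203/121) = 2842/1573 ≠ 1/6

2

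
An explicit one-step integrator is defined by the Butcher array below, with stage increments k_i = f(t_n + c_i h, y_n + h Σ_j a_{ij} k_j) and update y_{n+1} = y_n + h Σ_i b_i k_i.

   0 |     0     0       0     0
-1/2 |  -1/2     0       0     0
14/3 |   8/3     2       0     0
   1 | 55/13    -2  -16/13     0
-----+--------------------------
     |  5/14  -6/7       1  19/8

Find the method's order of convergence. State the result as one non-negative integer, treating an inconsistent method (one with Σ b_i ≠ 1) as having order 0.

0

b = (5/14, -6/7, 1, 19/8)
c = (0, -1/2, 14/3, 1)
Ac = (0, 0, -1, -185/39)
Σ b_i: 5/14·1 + (-6/7)·1 + 1·1 + 19/8·1 = 23/8 ≠ 1 ⇒ order 0.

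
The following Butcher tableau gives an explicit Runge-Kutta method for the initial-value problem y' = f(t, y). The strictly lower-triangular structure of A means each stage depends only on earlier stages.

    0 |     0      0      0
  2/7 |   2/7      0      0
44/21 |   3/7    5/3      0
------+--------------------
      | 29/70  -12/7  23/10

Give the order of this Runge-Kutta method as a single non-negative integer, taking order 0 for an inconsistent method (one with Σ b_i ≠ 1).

1

b = (29/70, -12/7, 23/10)
c = (0, 2/7, 44/21)
Ac = (0, 0, 10/21)
Σ b_i: 29/70·1 + (-12/7)·1 + 23/10·1 = 1 ✓
b·c: (-12/7)·2/7 + 23/10·44/21 = 3182/735 ≠ 1/2 ⇒ order 1.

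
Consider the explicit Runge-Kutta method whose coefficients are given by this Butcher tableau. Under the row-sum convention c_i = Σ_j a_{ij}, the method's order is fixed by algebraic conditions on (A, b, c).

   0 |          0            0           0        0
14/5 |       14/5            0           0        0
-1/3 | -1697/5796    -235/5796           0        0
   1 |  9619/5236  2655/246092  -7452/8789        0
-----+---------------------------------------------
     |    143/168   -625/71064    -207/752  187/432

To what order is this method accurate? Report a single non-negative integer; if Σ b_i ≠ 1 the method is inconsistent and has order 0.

b = (143/168, -625/71064, -207/752, 187/432)
c = (0, 14/5, -1/3, 1)
Ac = (0, 0, -47/414, 117/374)
Σ b_i: 143/168·1 + (-625/71064)·1 + (-207/752)·1 + 187/432·1 = 1 ✓
b·c: (-625/71064)·14/5 + (-207/752)·(-1/3) + 187/432·1 = 1/2 ✓
b·c²: (-625/71064)·196/25 + (-207/752)·1/9 + 187/432·1 = 1/3 ✓
b·Ac: (-207/752)·(-47/414) + 187/432·117/374 = 1/6 ✓
b·c³: (-625/71064)·2744/125 + (-207/752)·(-1/27) + 187/432·1 = 1/4 ✓
b·(c∘Ac): (-207/752)·47/1242 + 187/432·117/374 = 1/8 ✓
b·Ac²: (-207/752)·(-329/1035) + 187/432·(-9/935) = 1/12 ✓
b·A²c: 187/432·18/187 = 1/24 ✓; 4 stages ⇒ order 4.

4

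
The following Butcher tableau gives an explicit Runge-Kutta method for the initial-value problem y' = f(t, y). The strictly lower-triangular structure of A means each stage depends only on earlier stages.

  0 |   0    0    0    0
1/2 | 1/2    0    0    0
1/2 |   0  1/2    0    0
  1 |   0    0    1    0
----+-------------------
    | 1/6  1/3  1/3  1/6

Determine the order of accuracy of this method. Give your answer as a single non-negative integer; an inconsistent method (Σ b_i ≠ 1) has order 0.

4

b = (1/6, 1/3, 1/3, 1/6)
c = (0, 1/2, 1/2, 1)
Ac = (0, 0, 1/4, 1/2)
Σ b_i: 1/6·1 + 1/3·1 + 1/3·1 + 1/6·1 = 1 ✓
b·c: 1/3·1/2 + 1/3·1/2 + 1/6·1 = 1/2 ✓
b·c²: 1/3·1/4 + 1/3·1/4 + 1/6·1 = 1/3 ✓
b·Ac: 1/3·1/4 + 1/6·1/2 = 1/6 ✓
b·c³: 1/3·1/8 + 1/3·1/8 + 1/6·1 = 1/4 ✓
b·(c∘Ac): 1/3·1/8 + 1/6·1/2 = 1/8 ✓
b·Ac²: 1/3·1/8 + 1/6·1/4 = 1/12 ✓
b·A²c: 1/6·1/4 = 1/24 ✓; 4 stages ⇒ order 4.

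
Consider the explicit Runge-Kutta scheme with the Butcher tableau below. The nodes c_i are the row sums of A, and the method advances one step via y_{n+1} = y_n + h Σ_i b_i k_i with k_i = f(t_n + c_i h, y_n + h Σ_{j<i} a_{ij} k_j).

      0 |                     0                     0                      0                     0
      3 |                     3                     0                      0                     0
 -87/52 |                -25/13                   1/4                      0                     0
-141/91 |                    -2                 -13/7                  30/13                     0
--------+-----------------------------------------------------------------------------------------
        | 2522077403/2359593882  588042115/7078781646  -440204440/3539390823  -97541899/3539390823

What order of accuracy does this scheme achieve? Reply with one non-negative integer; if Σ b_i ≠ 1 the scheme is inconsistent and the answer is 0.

3

b = (2522077403/2359593882, 588042115/7078781646, -440204440/3539390823, -97541899/3539390823)
c = (0, 3, -87/52, -141/91)
Ac = (0, 0, 3/4, -22317/2366)
Σ b_i: 2522077403/2359593882·1 + 588042115/7078781646·1 + (-440204440/3539390823)·1 + (-97541899/3539390823)·1 = 1 ✓
b·c: 588042115/7078781646·3 + (-440204440/3539390823)·(-87/52) + (-97541899/3539390823)·(-141/91) = 1/2 ✓
b·c²: 588042115/7078781646·9 + (-440204440/3539390823)·7569/2704 + (-97541899/3539390823)·19881/8281 = 1/3 ✓
b·Ac: (-440204440/3539390823)·3/4 + (-97541899/3539390823)·(-22317/2366) = 1/6 ✓
b·c³: 588042115/7078781646·27 + (-440204440/3539390823)·(-658503/140608) + (-97541899/3539390823)·(-2803221/753571) = 93139111327/31810821224 ≠ 1/4 ⇒ order 3.
b·(c∘Ac): (-440204440/3539390823)·(-261/208) + (-97541899/3539390823)·3146697/215306 = -420431002/1704151137 ≠ 1/8
b·Ac²: (-440204440/3539390823)·9/4 + (-97541899/3539390823)·(-1261647/123032) = 12577051/4544403032 ≠ 1/12
b·A²c: (-97541899/3539390823)·45/26 = -37516115/786531294 ≠ 1/24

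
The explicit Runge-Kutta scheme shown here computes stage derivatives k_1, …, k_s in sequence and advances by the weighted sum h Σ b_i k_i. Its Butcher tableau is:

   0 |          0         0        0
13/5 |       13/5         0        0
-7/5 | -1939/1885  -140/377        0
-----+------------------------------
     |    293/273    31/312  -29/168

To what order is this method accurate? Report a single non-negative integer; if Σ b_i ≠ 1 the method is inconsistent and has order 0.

3

b = (293/273, 31/312, -29/168)
c = (0, 13/5, -7/5)
Ac = (0, 0, -28/29)
Σ b_i: 293/273·1 + 31/312·1 + (-29/168)·1 = 1 ✓
b·c: 31/312·13/5 + (-29/168)·(-7/5) = 1/2 ✓
b·c²: 31/312·169/25 + (-29/168)·49/25 = 1/3 ✓
b·Ac: (-29/168)·(-28/29) = 1/6 ✓; 3 stages ⇒ order 3.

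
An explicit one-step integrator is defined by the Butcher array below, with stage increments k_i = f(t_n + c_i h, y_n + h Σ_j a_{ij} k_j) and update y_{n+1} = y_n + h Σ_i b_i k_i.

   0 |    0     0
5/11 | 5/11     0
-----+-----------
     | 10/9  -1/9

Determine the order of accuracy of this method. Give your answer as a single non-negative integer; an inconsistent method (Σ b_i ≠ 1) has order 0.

b = (10/9, -1/9)
c = (0, 5/11)
Σ b_i: 10/9·1 + (-1/9)·1 = 1 ✓
b·c: (-1/9)·5/11 = -5/99 ≠ 1/2 ⇒ order 1.

1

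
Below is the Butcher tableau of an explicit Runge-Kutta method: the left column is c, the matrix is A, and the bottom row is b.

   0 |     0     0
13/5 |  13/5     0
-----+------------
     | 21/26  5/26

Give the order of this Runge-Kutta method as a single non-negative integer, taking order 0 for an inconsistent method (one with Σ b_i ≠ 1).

b = (21/26, 5/26)
c = (0, 13/5)
Σ b_i: 21/26·1 + 5/26·1 = 1 ✓
b·c: 5/26·13/5 = 1/2 ✓; 2 stages ⇒ order 2.

2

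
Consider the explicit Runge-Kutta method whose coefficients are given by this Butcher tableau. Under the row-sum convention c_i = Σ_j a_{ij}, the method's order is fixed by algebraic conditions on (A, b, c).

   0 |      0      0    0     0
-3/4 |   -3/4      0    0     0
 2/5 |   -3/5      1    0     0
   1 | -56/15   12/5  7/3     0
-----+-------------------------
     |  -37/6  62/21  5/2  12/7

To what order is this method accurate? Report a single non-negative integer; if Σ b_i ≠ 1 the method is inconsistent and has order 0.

2

b = (-37/6, 62/21, 5/2, 12/7)
c = (0, -3/4, 2/5, 1)
Ac = (0, 0, -3/4, -13/15)
Σ b_i: (-37/6)·1 + 62/21·1 + 5/2·1 + 12/7·1 = 1 ✓
b·c: 62/21·(-3/4) + 5/2·2/5 + 12/7·1 = 1/2 ✓
b·c²: 62/21·9/16 + 5/2·4/25 + 12/7·1 = 151/40 ≠ 1/3 ⇒ order 2.
b·Ac: 5/2·(-3/4) + 12/7·(-13/15) = -941/280 ≠ 1/6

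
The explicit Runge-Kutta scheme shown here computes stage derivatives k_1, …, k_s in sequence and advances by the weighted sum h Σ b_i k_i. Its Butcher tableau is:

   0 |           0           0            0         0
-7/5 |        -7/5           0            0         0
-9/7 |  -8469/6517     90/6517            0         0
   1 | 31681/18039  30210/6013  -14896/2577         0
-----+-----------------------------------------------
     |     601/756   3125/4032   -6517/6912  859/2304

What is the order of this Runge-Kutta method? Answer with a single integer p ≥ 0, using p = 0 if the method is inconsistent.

4

b = (601/756, 3125/4032, -6517/6912, 859/2304)
c = (0, -7/5, -9/7, 1)
Ac = (0, 0, -18/931, 342/859)
Σ b_i: 601/756·1 + 3125/4032·1 + (-6517/6912)·1 + 859/2304·1 = 1 ✓
b·c: 3125/4032·(-7/5) + (-6517/6912)·(-9/7) + 859/2304·1 = 1/2 ✓
b·c²: 3125/4032·49/25 + (-6517/6912)·81/49 + 859/2304·1 = 1/3 ✓
b·Ac: (-6517/6912)·(-18/931) + 859/2304·342/859 = 1/6 ✓
b·c³: 3125/4032·(-343/125) + (-6517/6912)·(-729/343) + 859/2304·1 = 1/4 ✓
b·(c∘Ac): (-6517/6912)·162/6517 + 859/2304·342/859 = 1/8 ✓
b·Ac²: (-6517/6912)·18/665 + 859/2304·1254/4295 = 1/12 ✓
b·A²c: 859/2304·96/859 = 1/24 ✓; 4 stages ⇒ order 4.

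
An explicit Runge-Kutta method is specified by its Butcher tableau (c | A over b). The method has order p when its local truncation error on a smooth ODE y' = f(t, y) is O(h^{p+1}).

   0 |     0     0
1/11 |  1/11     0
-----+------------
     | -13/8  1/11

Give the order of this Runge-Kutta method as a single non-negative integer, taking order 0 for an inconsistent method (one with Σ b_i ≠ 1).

b = (-13/8, 1/11)
c = (0, 1/11)
Σ b_i: (-13/8)·1 + 1/11·1 = -135/88 ≠ 1 ⇒ order 0.

0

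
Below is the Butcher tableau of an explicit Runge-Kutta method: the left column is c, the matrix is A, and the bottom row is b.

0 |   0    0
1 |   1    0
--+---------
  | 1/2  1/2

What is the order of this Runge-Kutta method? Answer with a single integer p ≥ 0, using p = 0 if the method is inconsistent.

b = (1/2, 1/2)
c = (0, 1)
Σ b_i: 1/2·1 + 1/2·1 = 1 ✓
b·c: 1/2·1 = 1/2 ✓; 2 stages ⇒ order 2.

2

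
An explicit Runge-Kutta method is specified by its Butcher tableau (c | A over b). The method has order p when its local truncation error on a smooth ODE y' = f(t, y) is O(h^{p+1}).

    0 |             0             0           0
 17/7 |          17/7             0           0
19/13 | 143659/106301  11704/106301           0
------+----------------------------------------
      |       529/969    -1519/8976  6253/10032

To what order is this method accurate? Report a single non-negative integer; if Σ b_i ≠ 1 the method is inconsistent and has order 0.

b = (529/969, -1519/8976, 6253/10032)
c = (0, 17/7, 19/13)
Ac = (0, 0, 1672/6253)
Σ b_i: 529/969·1 + (-1519/8976)·1 + 6253/10032·1 = 1 ✓
b·c: (-1519/8976)·17/7 + 6253/10032·19/13 = 1/2 ✓
b·c²: (-1519/8976)·289/49 + 6253/10032·361/169 = 1/3 ✓
b·Ac: 6253/10032·1672/6253 = 1/6 ✓; 3 stages ⇒ order 3.

3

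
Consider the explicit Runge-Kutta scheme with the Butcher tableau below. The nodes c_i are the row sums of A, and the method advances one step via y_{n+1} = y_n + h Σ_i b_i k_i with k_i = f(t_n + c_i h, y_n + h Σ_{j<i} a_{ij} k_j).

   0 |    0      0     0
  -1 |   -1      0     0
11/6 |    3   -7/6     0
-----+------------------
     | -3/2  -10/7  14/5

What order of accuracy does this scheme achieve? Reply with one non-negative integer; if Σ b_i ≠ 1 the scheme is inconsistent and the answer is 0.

b = (-3/2, -10/7, 14/5)
c = (0, -1, 11/6)
Ac = (0, 0, 7/6)
Σ b_i: (-3/2)·1 + (-10/7)·1 + 14/5·1 = -9/70 ≠ 1 ⇒ order 0.

0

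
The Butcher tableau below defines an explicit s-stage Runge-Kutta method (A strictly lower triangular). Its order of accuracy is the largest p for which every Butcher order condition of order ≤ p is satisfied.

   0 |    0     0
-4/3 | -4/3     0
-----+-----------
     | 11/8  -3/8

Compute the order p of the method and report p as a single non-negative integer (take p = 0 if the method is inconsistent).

2

b = (11/8, -3/8)
c = (0, -4/3)
Σ b_i: 11/8·1 + (-3/8)·1 = 1 ✓
b·c: (-3/8)·(-4/3) = 1/2 ✓; 2 stages ⇒ order 2.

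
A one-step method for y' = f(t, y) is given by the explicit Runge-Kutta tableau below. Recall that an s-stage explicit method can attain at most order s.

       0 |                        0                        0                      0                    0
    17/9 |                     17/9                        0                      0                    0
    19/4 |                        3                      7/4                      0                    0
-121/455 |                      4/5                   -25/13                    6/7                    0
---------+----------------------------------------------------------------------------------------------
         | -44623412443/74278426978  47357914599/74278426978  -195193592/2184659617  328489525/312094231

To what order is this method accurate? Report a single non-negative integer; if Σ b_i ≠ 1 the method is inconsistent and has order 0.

b = (-44623412443/74278426978, 47357914599/74278426978, -195193592/2184659617, 328489525/312094231)
c = (0, 17/9, 19/4, -121/455)
Ac = (0, 0, 119/36, 719/1638)
Σ b_i: (-44623412443/74278426978)·1 + 47357914599/74278426978·1 + (-195193592/2184659617)·1 + 328489525/312094231·1 = 1 ✓
b·c: 47357914599/74278426978·17/9 + (-195193592/2184659617)·19/4 + 328489525/312094231·(-121/455) = 1/2 ✓
b·c²: 47357914599/74278426978·289/81 + (-195193592/2184659617)·361/16 + 328489525/312094231·14641/207025 = 1/3 ✓
b·Ac: (-195193592/2184659617)·119/36 + 328489525/312094231·719/1638 = 1/6 ✓
b·c³: 47357914599/74278426978·4913/729 + (-195193592/2184659617)·6859/64 + 328489525/312094231·(-1771561/94196375) = -1137628108413757/214708347158760 ≠ 1/4 ⇒ order 3.
b·(c∘Ac): (-195193592/2184659617)·2261/144 + 328489525/312094231·(-86999/745290) = -3333226578/2184659617 ≠ 1/8
b·Ac²: (-195193592/2184659617)·2023/324 + 328489525/312094231·735799/58968 = 847748979683/67412353896 ≠ 1/12
b·A²c: 328489525/312094231·17/6 = 5584321925/1872565386 ≠ 1/24

3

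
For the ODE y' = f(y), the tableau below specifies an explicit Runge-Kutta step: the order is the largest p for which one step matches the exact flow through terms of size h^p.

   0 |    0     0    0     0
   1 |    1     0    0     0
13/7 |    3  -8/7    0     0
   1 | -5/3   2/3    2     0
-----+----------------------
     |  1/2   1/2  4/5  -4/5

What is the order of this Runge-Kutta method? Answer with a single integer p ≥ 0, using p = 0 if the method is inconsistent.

b = (1/2, 1/2, 4/5, -4/5)
c = (0, 1, 13/7, 1)
Ac = (0, 0, -8/7, 92/21)
Σ b_i: 1/2·1 + 1/2·1 + 4/5·1 + (-4/5)·1 = 1 ✓
b·c: 1/2·1 + 4/5·13/7 + (-4/5)·1 = 83/70 ≠ 1/2 ⇒ order 1.

1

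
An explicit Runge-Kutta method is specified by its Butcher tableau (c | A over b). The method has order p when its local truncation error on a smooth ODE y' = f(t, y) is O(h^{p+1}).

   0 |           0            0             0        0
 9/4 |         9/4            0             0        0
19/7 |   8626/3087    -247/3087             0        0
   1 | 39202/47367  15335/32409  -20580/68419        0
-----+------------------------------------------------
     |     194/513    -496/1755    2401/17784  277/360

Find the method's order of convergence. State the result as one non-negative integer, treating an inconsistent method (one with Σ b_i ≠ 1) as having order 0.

b = (194/513, -496/1755, 2401/17784, 277/360)
c = (0, 9/4, 19/7, 1)
Ac = (0, 0, -247/1372, 275/1108)
Σ b_i: 194/513·1 + (-496/1755)·1 + 2401/17784·1 + 277/360·1 = 1 ✓
b·c: (-496/1755)·9/4 + 2401/17784·19/7 + 277/360·1 = 1/2 ✓
b·c²: (-496/1755)·81/16 + 2401/17784·361/49 + 277/360·1 = 1/3 ✓
b·Ac: 2401/17784·(-247/1372) + 277/360·275/1108 = 1/6 ✓
b·c³: (-496/1755)·729/64 + 2401/17784·6859/343 + 277/360·1 = 1/4 ✓
b·(c∘Ac): 2401/17784·(-4693/9604) + 277/360·275/1108 = 1/8 ✓
b·Ac²: 2401/17784·(-2223/5488) + 277/360·795/4432 = 1/12 ✓
b·A²c: 277/360·15/277 = 1/24 ✓; 4 stages ⇒ order 4.

4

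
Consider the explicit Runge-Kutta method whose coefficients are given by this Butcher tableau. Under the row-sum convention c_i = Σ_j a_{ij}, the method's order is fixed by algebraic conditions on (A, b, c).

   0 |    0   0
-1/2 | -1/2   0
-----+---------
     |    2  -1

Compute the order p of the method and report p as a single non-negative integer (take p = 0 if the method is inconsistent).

2

b = (2, -1)
c = (0, -1/2)
Σ b_i: 2·1 + (-1)·1 = 1 ✓
b·c: (-1)·(-1/2) = 1/2 ✓; 2 stages ⇒ order 2.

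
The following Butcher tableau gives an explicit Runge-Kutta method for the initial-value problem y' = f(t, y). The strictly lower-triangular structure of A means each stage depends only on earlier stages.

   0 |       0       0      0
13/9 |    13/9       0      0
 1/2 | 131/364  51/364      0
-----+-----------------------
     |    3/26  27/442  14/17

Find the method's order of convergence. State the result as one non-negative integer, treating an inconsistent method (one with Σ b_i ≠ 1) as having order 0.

b = (3/26, 27/442, 14/17)
c = (0, 13/9, 1/2)
Ac = (0, 0, 17/84)
Σ b_i: 3/26·1 + 27/442·1 + 14/17·1 = 1 ✓
b·c: 27/442·13/9 + 14/17·1/2 = 1/2 ✓
b·c²: 27/442·169/81 + 14/17·1/4 = 1/3 ✓
b·Ac: 14/17·17/84 = 1/6 ✓; 3 stages ⇒ order 3.

3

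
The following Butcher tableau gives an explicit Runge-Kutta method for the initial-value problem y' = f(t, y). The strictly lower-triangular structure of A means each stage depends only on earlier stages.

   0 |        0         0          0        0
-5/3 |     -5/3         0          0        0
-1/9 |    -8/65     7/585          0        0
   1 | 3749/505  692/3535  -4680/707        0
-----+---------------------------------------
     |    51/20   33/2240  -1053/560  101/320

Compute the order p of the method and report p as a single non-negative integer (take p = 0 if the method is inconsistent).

b = (51/20, 33/2240, -1053/560, 101/320)
c = (0, -5/3, -1/9, 1)
Ac = (0, 0, -7/351, 124/303)
Σ b_i: 51/20·1 + 33/2240·1 + (-1053/560)·1 + 101/320·1 = 1 ✓
b·c: 33/2240·(-5/3) + (-1053/560)·(-1/9) + 101/320·1 = 1/2 ✓
b·c²: 33/2240·25/9 + (-1053/560)·1/81 + 101/320·1 = 1/3 ✓
b·Ac: (-1053/560)·(-7/351) + 101/320·124/303 = 1/6 ✓
b·c³: 33/2240·(-125/27) + (-1053/560)·(-1/729) + 101/320·1 = 1/4 ✓
b·(c∘Ac): (-1053/560)·7/3159 + 101/320·124/303 = 1/8 ✓
b·Ac²: (-1053/560)·35/1053 + 101/320·140/303 = 1/12 ✓
b·A²c: 101/320·40/303 = 1/24 ✓; 4 stages ⇒ order 4.

4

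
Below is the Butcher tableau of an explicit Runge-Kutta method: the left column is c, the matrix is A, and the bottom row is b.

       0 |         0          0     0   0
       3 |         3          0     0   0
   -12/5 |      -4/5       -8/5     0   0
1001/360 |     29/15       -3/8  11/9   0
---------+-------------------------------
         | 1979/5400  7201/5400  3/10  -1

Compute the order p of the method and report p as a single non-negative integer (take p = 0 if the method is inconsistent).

2

b = (1979/5400, 7201/5400, 3/10, -1)
c = (0, 3, -12/5, 1001/360)
Ac = (0, 0, -24/5, -487/120)
Σ b_i: 1979/5400·1 + 7201/5400·1 + 3/10·1 + (-1)·1 = 1 ✓
b·c: 7201/5400·3 + 3/10·(-12/5) + (-1)·1001/360 = 1/2 ✓
b·c²: 7201/5400·9 + 3/10·144/25 + (-1)·1002001/129600 = 3886819/648000 ≠ 1/3 ⇒ order 2.
b·Ac: 3/10·(-24/5) + (-1)·(-487/120) = 1571/600 ≠ 1/6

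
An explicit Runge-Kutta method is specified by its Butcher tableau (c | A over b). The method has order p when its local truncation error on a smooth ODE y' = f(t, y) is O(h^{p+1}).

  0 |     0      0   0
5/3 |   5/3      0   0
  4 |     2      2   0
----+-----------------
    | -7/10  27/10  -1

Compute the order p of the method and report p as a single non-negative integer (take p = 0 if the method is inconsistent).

b = (-7/10, 27/10, -1)
c = (0, 5/3, 4)
Ac = (0, 0, 10/3)
Σ b_i: (-7/10)·1 + 27/10·1 + (-1)·1 = 1 ✓
b·c: 27/10·5/3 + (-1)·4 = 1/2 ✓
b·c²: 27/10·25/9 + (-1)·16 = -17/2 ≠ 1/3 ⇒ order 2.
b·Ac: (-1)·10/3 = -10/3 ≠ 1/6

2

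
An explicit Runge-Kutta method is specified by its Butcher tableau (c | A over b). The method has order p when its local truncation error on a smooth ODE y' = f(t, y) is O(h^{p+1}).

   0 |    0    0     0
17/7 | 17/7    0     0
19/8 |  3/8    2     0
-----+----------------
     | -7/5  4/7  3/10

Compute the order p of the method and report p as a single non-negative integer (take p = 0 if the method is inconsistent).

0

b = (-7/5, 4/7, 3/10)
c = (0, 17/7, 19/8)
Ac = (0, 0, 34/7)
Σ b_i: (-7/5)·1 + 4/7·1 + 3/10·1 = -37/70 ≠ 1 ⇒ order 0.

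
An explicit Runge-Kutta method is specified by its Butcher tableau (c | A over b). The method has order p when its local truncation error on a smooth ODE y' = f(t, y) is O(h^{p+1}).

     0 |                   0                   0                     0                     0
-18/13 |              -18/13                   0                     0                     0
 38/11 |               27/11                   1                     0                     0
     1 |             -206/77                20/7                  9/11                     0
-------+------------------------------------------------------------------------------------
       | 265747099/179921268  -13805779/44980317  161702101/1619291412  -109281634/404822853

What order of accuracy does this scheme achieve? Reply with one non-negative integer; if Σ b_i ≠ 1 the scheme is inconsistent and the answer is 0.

b = (265747099/179921268, -13805779/44980317, 161702101/1619291412, -109281634/404822853)
c = (0, -18/13, 38/11, 1)
Ac = (0, 0, -18/13, -12438/11011)
Σ b_i: 265747099/179921268·1 + (-13805779/44980317)·1 + 161702101/1619291412·1 + (-109281634/404822853)·1 = 1 ✓
b·c: (-13805779/44980317)·(-18/13) + 161702101/1619291412·38/11 + (-109281634/404822853)·1 = 1/2 ✓
b·c²: (-13805779/44980317)·324/169 + 161702101/1619291412·1444/121 + (-109281634/404822853)·1 = 1/3 ✓
b·Ac: 161702101/1619291412·(-18/13) + (-109281634/404822853)·(-12438/11011) = 1/6 ✓
b·c³: (-13805779/44980317)·(-5832/2197) + 161702101/1619291412·54872/1331 + (-109281634/404822853)·1 = 9994839440/2144061777 ≠ 1/4 ⇒ order 3.
b·(c∘Ac): 161702101/1619291412·(-684/143) + (-109281634/404822853)·(-12438/11011) = -33665075/194914707 ≠ 1/8
b·Ac²: 161702101/1619291412·324/169 + (-109281634/404822853)·23999148/1574573 = -25233688045/6432185331 ≠ 1/12
b·A²c: (-109281634/404822853)·(-162/143) = 19869388/64971569 ≠ 1/24

3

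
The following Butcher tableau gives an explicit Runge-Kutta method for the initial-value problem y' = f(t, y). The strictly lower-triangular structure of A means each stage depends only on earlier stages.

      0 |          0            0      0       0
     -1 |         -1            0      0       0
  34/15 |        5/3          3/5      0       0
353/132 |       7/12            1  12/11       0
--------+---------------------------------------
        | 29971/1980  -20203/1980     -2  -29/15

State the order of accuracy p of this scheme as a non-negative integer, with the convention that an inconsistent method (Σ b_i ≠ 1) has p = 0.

2

b = (29971/1980, -20203/1980, -2, -29/15)
c = (0, -1, 34/15, 353/132)
Ac = (0, 0, -3/5, 81/55)
Σ b_i: 29971/1980·1 + (-20203/1980)·1 + (-2)·1 + (-29/15)·1 = 1 ✓
b·c: (-20203/1980)·(-1) + (-2)·34/15 + (-29/15)·353/132 = 1/2 ✓
b·c²: (-20203/1980)·1 + (-2)·1156/225 + (-29/15)·124609/17424 = -44830381/1306800 ≠ 1/3 ⇒ order 2.
b·Ac: (-2)·(-3/5) + (-29/15)·81/55 = -453/275 ≠ 1/6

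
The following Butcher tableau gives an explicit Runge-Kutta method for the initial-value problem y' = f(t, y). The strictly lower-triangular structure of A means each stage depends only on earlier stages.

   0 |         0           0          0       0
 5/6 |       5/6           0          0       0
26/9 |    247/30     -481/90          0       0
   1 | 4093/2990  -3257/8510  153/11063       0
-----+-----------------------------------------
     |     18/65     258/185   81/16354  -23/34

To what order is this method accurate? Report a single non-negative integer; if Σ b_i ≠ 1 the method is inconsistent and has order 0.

b = (18/65, 258/185, 81/16354, -23/34)
c = (0, 5/6, 26/9, 1)
Ac = (0, 0, -481/108, -77/276)
Σ b_i: 18/65·1 + 258/185·1 + 81/16354·1 + (-23/34)·1 = 1 ✓
b·c: 258/185·5/6 + 81/16354·26/9 + (-23/34)·1 = 1/2 ✓
b·c²: 258/185·25/36 + 81/16354·676/81 + (-23/34)·1 = 1/3 ✓
b·Ac: 81/16354·(-481/108) + (-23/34)·(-77/276) = 1/6 ✓
b·c³: 258/185·125/216 + 81/16354·17576/729 + (-23/34)·1 = 1/4 ✓
b·(c∘Ac): 81/16354·(-6253/486) + (-23/34)·(-77/276) = 1/8 ✓
b·Ac²: 81/16354·(-2405/648) + (-23/34)·(-83/552) = 1/12 ✓
b·A²c: (-23/34)·(-17/276) = 1/24 ✓; 4 stages ⇒ order 4.

4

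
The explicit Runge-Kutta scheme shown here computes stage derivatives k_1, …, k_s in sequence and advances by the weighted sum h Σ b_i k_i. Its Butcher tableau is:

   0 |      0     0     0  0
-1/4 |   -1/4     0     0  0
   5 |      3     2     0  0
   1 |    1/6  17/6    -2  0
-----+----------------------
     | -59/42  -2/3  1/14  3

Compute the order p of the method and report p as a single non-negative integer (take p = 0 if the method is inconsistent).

b = (-59/42, -2/3, 1/14, 3)
c = (0, -1/4, 5, 1)
Ac = (0, 0, -1/2, -257/24)
Σ b_i: (-59/42)·1 + (-2/3)·1 + 1/14·1 + 3·1 = 1 ✓
b·c: (-2/3)·(-1/4) + 1/14·5 + 3·1 = 74/21 ≠ 1/2 ⇒ order 1.

1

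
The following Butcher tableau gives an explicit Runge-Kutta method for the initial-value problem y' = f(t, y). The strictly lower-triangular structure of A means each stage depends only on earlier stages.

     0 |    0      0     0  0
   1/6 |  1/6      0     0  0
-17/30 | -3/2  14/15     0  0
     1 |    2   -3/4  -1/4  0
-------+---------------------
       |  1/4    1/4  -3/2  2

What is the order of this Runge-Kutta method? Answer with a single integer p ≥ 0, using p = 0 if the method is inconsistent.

b = (1/4, 1/4, -3/2, 2)
c = (0, 1/6, -17/30, 1)
Ac = (0, 0, 7/45, 1/60)
Σ b_i: 1/4·1 + 1/4·1 + (-3/2)·1 + 2·1 = 1 ✓
b·c: 1/4·1/6 + (-3/2)·(-17/30) + 2·1 = 347/120 ≠ 1/2 ⇒ order 1.

1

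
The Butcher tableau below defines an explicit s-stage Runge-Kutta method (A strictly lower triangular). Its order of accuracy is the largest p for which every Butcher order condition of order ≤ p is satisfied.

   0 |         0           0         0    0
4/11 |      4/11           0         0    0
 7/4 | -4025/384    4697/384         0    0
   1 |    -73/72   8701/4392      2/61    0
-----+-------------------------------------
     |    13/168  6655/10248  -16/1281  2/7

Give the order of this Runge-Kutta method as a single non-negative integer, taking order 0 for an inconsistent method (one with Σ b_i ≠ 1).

4

b = (13/168, 6655/10248, -16/1281, 2/7)
c = (0, 4/11, 7/4, 1)
Ac = (0, 0, 427/96, 7/9)
Σ b_i: 13/168·1 + 6655/10248·1 + (-16/1281)·1 + 2/7·1 = 1 ✓
b·c: 6655/10248·4/11 + (-16/1281)·7/4 + 2/7·1 = 1/2 ✓
b·c²: 6655/10248·16/121 + (-16/1281)·49/16 + 2/7·1 = 1/3 ✓
b·Ac: (-16/1281)·427/96 + 2/7·7/9 = 1/6 ✓
b·c³: 6655/10248·64/1331 + (-16/1281)·343/64 + 2/7·1 = 1/4 ✓
b·(c∘Ac): (-16/1281)·2989/384 + 2/7·7/9 = 1/8 ✓
b·Ac²: (-16/1281)·427/264 + 2/7·287/792 = 1/12 ✓
b·A²c: 2/7·7/48 = 1/24 ✓; 4 stages ⇒ order 4.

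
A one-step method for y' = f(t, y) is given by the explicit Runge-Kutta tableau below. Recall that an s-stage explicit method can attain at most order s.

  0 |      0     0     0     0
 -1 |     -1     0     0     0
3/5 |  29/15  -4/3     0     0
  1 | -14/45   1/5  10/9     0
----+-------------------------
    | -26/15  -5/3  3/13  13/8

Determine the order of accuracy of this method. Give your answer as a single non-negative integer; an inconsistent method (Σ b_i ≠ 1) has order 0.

b = (-26/15, -5/3, 3/13, 13/8)
c = (0, -1, 3/5, 1)
Ac = (0, 0, 4/3, 7/15)
Σ b_i: (-26/15)·1 + (-5/3)·1 + 3/13·1 + 13/8·1 = -803/520 ≠ 1 ⇒ order 0.

0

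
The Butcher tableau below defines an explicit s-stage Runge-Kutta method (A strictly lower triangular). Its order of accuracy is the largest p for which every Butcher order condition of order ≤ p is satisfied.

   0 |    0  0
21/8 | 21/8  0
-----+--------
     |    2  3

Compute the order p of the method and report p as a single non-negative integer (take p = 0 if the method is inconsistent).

b = (2, 3)
c = (0, 21/8)
Σ b_i: 2·1 + 3·1 = 5 ≠ 1 ⇒ order 0.

0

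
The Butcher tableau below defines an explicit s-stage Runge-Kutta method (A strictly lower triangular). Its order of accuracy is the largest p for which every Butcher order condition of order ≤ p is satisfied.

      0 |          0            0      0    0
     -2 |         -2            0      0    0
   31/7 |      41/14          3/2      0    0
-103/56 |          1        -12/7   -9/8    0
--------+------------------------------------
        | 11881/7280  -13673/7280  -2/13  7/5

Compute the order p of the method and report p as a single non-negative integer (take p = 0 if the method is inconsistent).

b = (11881/7280, -13673/7280, -2/13, 7/5)
c = (0, -2, 31/7, -103/56)
Ac = (0, 0, -3, -87/56)
Σ b_i: 11881/7280·1 + (-13673/7280)·1 + (-2/13)·1 + 7/5·1 = 1 ✓
b·c: (-13673/7280)·(-2) + (-2/13)·31/7 + 7/5·(-103/56) = 1/2 ✓
b·c²: (-13673/7280)·4 + (-2/13)·961/49 + 7/5·10609/3136 = -1180997/203840 ≠ 1/3 ⇒ order 2.
b·Ac: (-2/13)·(-3) + 7/5·(-87/56) = -891/520 ≠ 1/6

2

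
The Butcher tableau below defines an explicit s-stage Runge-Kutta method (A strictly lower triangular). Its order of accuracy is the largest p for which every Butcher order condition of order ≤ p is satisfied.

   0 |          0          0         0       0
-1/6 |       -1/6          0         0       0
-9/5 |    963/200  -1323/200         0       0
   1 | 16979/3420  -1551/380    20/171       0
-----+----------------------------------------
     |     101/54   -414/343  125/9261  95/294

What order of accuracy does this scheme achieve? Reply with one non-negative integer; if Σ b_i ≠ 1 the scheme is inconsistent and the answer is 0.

b = (101/54, -414/343, 125/9261, 95/294)
c = (0, -1/6, -9/5, 1)
Ac = (0, 0, 441/400, 357/760)
Σ b_i: 101/54·1 + (-414/343)·1 + 125/9261·1 + 95/294·1 = 1 ✓
b·c: (-414/343)·(-1/6) + 125/9261·(-9/5) + 95/294·1 = 1/2 ✓
b·c²: (-414/343)·1/36 + 125/9261·81/25 + 95/294·1 = 1/3 ✓
b·Ac: 125/9261·441/400 + 95/294·357/760 = 1/6 ✓
b·c³: (-414/343)·(-1/216) + 125/9261·(-729/125) + 95/294·1 = 1/4 ✓
b·(c∘Ac): 125/9261·(-3969/2000) + 95/294·357/760 = 1/8 ✓
b·Ac²: 125/9261·(-147/800) + 95/294·1211/4560 = 1/12 ✓
b·A²c: 95/294·49/380 = 1/24 ✓; 4 stages ⇒ order 4.

4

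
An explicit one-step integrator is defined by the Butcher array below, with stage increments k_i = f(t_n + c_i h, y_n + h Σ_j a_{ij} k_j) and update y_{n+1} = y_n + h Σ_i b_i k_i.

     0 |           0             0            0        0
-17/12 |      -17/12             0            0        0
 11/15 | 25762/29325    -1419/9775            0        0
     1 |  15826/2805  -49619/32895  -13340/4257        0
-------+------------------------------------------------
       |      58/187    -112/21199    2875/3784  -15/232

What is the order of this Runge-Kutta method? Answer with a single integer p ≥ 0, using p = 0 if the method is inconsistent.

b = (58/187, -112/21199, 2875/3784, -15/232)
c = (0, -17/12, 11/15, 1)
Ac = (0, 0, 473/2300, -29/180)
Σ b_i: 58/187·1 + (-112/21199)·1 + 2875/3784·1 + (-15/232)·1 = 1 ✓
b·c: (-112/21199)·(-17/12) + 2875/3784·11/15 + (-15/232)·1 = 1/2 ✓
b·c²: (-112/21199)·289/144 + 2875/3784·121/225 + (-15/232)·1 = 1/3 ✓
b·Ac: 2875/3784·473/2300 + (-15/232)·(-29/180) = 1/6 ✓
b·c³: (-112/21199)·(-4913/1728) + 2875/3784·1331/3375 + (-15/232)·1 = 1/4 ✓
b·(c∘Ac): 2875/3784·5203/34500 + (-15/232)·(-29/180) = 1/8 ✓
b·Ac²: 2875/3784·(-8041/27600) + (-15/232)·(-377/80) = 1/12 ✓
b·A²c: (-15/232)·(-29/45) = 1/24 ✓; 4 stages ⇒ order 4.

4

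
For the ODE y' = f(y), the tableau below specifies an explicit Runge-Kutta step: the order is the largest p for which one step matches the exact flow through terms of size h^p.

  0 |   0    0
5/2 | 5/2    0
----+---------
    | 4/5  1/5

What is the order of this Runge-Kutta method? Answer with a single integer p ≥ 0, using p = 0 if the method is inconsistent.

b = (4/5, 1/5)
c = (0, 5/2)
Σ b_i: 4/5·1 + 1/5·1 = 1 ✓
b·c: 1/5·5/2 = 1/2 ✓; 2 stages ⇒ order 2.

2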